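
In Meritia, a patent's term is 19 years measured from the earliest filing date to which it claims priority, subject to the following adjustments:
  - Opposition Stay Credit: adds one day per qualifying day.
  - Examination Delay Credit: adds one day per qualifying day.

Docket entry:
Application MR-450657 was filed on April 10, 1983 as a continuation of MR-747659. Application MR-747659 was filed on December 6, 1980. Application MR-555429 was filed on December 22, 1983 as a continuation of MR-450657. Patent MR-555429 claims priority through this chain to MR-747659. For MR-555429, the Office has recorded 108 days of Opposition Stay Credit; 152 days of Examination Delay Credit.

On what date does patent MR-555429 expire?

August 22, 2000

Earliest priority filing: 6 December 1980.
Base term: 6 December 1980 + 19 years → 6 December 1999.
Opposition Stay Credit: +108 days → 23 March 2000.
Examination Delay Credit: +152 days → 22 August 2000.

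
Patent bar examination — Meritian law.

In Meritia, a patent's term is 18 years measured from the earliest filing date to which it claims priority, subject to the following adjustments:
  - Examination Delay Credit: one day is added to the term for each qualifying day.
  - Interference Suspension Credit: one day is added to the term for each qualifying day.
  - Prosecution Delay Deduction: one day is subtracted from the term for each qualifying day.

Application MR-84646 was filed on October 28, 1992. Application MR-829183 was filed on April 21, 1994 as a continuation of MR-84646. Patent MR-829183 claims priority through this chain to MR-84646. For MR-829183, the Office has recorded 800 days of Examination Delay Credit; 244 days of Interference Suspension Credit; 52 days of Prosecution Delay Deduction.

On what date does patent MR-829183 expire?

Earliest priority filing: 28 October 1992.
Base term: 28 October 1992 + 18 years → 28 October 2010.
Examination Delay Credit: +800 days → 5 January 2013.
Interference Suspension Credit: +244 days → 6 September 2013.
Prosecution Delay Deduction: −52 days → 16 July 2013.

2013-07-16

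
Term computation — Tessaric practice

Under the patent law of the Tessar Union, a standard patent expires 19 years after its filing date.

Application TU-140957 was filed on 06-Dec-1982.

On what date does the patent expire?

Filing date + 19 years → 6 December 2001.

December 6, 2001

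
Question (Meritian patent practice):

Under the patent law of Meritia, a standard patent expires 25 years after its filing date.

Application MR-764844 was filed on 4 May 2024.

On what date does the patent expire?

Filing date + 25 years → 4 May 2049.

May 4, 2049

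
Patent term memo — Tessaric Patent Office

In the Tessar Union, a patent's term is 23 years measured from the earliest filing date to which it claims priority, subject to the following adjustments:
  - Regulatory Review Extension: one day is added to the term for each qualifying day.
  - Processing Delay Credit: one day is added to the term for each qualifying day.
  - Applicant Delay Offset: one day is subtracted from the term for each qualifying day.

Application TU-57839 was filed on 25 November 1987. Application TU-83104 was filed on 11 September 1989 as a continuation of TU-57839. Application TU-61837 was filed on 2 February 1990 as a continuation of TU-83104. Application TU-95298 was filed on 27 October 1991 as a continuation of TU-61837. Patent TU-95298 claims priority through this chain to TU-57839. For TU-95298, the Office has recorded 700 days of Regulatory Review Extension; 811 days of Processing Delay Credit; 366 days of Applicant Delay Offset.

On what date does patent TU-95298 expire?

January 13, 2014

Earliest priority filing: 25 November 1987.
Base term: 25 November 1987 + 23 years → 25 November 2010.
Regulatory Review Extension: +700 days → 25 October 2012.
Processing Delay Credit: +811 days → 14 January 2015.
Applicant Delay Offset: −366 days → 13 January 2014.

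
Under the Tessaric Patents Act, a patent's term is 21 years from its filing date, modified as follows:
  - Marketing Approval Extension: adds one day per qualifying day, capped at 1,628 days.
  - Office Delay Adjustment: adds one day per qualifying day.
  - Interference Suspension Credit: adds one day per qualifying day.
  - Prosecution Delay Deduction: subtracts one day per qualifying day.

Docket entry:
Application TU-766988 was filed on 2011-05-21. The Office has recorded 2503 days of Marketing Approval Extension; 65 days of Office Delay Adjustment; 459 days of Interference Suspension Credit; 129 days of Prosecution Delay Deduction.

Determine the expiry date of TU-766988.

Base term: filing date + 21 years → 21 May 2032.
Marketing Approval Extension: 2503 days claimed exceeds the 1628-day cap, so +1628 days → 4 November 2036.
Office Delay Adjustment: +65 days → 8 January 2037.
Interference Suspension Credit: +459 days → 12 April 2038.
Prosecution Delay Deduction: −129 days → 4 December 2037.

December 4, 2037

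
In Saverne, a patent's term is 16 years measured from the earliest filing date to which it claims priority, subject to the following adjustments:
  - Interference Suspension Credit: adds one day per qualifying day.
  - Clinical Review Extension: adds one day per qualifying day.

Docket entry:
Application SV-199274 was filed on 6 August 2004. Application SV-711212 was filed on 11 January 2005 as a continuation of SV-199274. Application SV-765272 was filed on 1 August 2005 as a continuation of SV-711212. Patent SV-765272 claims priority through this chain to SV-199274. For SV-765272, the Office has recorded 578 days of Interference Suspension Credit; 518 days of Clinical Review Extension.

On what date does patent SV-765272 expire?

Earliest priority filing: 6 August 2004.
Base term: 6 August 2004 + 16 years → 6 August 2020.
Interference Suspension Credit: +578 days → 7 March 2022.
Clinical Review Extension: +518 days → 7 August 2023.

August 7, 2023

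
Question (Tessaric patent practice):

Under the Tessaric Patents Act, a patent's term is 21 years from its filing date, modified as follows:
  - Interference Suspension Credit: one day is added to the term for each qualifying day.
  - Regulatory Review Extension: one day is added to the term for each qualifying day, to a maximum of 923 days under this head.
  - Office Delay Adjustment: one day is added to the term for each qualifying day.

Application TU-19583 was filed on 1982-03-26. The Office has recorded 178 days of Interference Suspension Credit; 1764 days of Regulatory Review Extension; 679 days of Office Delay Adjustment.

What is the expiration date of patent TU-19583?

2008-02-08

Base term: filing date + 21 years → 26 March 2003.
Interference Suspension Credit: +178 days → 20 September 2003.
Regulatory Review Extension: 1764 days claimed exceeds the 923-day cap, so +923 days → 31 March 2006.
Office Delay Adjustment: +679 days → 8 February 2008.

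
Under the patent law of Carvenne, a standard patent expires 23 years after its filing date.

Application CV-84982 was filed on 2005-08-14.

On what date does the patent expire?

Filing date + 23 years → 14 August 2028.

2028-08-14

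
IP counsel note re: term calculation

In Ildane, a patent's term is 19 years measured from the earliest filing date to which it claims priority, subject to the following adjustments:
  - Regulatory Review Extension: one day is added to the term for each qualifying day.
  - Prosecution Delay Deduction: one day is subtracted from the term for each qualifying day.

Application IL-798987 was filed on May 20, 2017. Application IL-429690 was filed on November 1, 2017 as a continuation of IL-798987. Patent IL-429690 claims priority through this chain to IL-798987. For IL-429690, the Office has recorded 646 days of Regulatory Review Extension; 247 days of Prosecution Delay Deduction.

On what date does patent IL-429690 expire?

Earliest priority filing: 20 May 2017.
Base term: 20 May 2017 + 19 years → 20 May 2036.
Regulatory Review Extension: +646 days → 25 February 2038.
Prosecution Delay Deduction: −247 days → 23 June 2037.

June 23, 2037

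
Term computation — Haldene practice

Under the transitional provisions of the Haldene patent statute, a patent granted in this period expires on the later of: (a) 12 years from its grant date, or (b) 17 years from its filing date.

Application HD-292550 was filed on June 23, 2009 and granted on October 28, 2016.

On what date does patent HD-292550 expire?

2028-10-28

(a) grant + 12 years → 28 October 2028.
(b) filing + 17 years → 23 June 2026.
Later of the two: 28 October 2028.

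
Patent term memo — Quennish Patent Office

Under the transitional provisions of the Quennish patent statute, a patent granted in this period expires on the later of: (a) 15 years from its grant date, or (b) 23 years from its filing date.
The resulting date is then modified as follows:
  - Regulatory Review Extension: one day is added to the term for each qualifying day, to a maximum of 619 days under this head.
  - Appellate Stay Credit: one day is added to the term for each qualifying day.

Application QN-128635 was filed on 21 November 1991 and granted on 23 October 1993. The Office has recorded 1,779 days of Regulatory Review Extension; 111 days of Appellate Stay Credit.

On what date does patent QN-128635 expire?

(a) grant + 15 years → 23 October 2008.
(b) filing + 23 years → 21 November 2014.
Later of the two: 21 November 2014.
Regulatory Review Extension: 1779 days claimed exceeds the 619-day cap, so +619 days → 1 August 2016.
Appellate Stay Credit: +111 days → 20 November 2016.

2016-11-20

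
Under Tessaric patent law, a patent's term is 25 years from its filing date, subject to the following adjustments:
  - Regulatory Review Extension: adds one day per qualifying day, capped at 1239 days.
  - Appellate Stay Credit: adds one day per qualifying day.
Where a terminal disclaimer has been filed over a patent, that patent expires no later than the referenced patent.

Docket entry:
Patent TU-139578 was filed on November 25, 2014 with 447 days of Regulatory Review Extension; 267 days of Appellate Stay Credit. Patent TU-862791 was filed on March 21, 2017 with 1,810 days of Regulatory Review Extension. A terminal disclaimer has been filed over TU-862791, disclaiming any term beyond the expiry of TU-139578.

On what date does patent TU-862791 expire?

Natural term of TU-862791:
  Base: filing + 25 years → 21 March 2042.
  Regulatory Review Extension: 1810 days claimed exceeds the 1239-day cap, so +1239 days → 11 August 2045.
Expiry of referenced patent TU-139578:
  Base: filing + 25 years → 25 November 2039.
  Regulatory Review Extension: 447 days (within the 1239-day cap) → +447 days → 14 February 2041.
  Appellate Stay Credit: +267 days → 8 November 2041.
Terminal disclaimer: TU-862791 expires on the earlier of 11 August 2045 and 8 November 2041.

November 8, 2041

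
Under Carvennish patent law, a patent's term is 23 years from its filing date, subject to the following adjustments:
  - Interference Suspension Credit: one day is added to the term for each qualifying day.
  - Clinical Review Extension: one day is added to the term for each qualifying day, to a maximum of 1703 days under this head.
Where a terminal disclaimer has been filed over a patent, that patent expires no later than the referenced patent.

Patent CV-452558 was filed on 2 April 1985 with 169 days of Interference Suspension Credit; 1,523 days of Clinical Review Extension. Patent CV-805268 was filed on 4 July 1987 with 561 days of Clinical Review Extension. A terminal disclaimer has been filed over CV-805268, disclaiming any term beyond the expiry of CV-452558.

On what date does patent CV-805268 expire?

Natural term of CV-805268:
  Base: filing + 23 years → 4 July 2010.
  Clinical Review Extension: 561 days (within the 1703-day cap) → +561 days → 16 January 2012.
Expiry of referenced patent CV-452558:
  Base: filing + 23 years → 2 April 2008.
  Interference Suspension Credit: +169 days → 18 September 2008.
  Clinical Review Extension: 1523 days (within the 1703-day cap) → +1523 days → 19 November 2012.
Terminal disclaimer: CV-805268 expires on the earlier of 16 January 2012 and 19 November 2012.

2012-01-16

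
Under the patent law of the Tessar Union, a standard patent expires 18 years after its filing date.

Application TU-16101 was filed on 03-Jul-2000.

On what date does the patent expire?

Filing date + 18 years → 3 July 2018.

July 3, 2018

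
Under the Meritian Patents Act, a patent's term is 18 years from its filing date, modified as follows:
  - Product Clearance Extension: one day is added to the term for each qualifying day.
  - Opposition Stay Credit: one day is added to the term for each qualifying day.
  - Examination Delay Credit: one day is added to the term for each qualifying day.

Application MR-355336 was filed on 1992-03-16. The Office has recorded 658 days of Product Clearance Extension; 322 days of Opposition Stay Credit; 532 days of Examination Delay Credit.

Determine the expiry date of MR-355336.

Base term: filing date + 18 years → 16 March 2010.
Product Clearance Extension: +658 days → 3 January 2012.
Opposition Stay Credit: +322 days → 20 November 2012.
Examination Delay Credit: +532 days → 6 May 2014.

May 6, 2014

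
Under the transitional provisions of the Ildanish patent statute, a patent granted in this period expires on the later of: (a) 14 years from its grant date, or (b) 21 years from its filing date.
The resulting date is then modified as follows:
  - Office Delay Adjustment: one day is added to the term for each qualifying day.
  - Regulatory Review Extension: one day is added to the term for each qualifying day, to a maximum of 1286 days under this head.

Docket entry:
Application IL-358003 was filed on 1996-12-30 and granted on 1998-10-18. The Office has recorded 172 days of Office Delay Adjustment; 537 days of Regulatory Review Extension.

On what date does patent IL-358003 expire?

(a) grant + 14 years → 18 October 2012.
(b) filing + 21 years → 30 December 2017.
Later of the two: 30 December 2017.
Office Delay Adjustment: +172 days → 20 June 2018.
Regulatory Review Extension: 537 days (within the 1286-day cap) → +537 days → 9 December 2019.

December 9, 2019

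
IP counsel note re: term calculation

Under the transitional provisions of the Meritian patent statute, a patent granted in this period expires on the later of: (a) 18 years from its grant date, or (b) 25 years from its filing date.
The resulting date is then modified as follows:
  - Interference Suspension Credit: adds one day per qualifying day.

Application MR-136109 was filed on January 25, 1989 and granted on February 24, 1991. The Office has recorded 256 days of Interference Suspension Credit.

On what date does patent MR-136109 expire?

October 8, 2014

(a) grant + 18 years → 24 February 2009.
(b) filing + 25 years → 25 January 2014.
Later of the two: 25 January 2014.
Interference Suspension Credit: +256 days → 8 October 2014.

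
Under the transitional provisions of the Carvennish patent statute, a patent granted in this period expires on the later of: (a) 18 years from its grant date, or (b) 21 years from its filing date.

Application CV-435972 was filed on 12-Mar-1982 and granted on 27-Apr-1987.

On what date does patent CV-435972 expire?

2005-04-27

(a) grant + 18 years → 27 April 2005.
(b) filing + 21 years → 12 March 2003.
Later of the two: 27 April 2005.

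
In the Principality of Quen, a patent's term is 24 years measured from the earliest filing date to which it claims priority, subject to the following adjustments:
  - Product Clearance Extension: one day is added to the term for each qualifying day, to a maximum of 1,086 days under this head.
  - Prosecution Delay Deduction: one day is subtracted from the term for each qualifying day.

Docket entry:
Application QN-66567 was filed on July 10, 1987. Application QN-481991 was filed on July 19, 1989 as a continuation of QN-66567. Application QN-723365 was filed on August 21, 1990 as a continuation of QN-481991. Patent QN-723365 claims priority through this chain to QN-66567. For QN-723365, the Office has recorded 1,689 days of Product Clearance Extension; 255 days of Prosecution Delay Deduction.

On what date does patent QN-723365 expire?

2013-10-18

Earliest priority filing: 10 July 1987.
Base term: 10 July 1987 + 24 years → 10 July 2011.
Product Clearance Extension: 1689 days claimed exceeds the 1086-day cap, so +1086 days → 30 June 2014.
Prosecution Delay Deduction: −255 days → 18 October 2013.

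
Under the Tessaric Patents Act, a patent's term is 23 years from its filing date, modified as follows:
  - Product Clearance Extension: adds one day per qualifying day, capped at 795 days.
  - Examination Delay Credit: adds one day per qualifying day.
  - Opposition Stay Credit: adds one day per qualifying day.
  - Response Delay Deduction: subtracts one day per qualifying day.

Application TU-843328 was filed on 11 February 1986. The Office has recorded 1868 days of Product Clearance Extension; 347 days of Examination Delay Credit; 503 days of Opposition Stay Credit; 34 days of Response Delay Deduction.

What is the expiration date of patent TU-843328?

July 11, 2013

Base term: filing date + 23 years → 11 February 2009.
Product Clearance Extension: 1868 days claimed exceeds the 795-day cap, so +795 days → 17 April 2011.
Examination Delay Credit: +347 days → 29 March 2012.
Opposition Stay Credit: +503 days → 14 August 2013.
Response Delay Deduction: −34 days → 11 July 2013.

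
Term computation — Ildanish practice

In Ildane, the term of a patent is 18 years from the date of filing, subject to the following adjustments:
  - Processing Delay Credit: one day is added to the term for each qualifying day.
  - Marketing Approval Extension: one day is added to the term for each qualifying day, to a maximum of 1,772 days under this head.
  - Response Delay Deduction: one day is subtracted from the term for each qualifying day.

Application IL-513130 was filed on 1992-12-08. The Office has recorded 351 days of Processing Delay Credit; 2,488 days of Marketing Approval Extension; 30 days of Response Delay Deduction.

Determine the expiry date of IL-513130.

Base term: filing date + 18 years → 8 December 2010.
Processing Delay Credit: +351 days → 24 November 2011.
Marketing Approval Extension: 2488 days claimed exceeds the 1772-day cap, so +1772 days → 30 September 2016.
Response Delay Deduction: −30 days → 31 August 2016.

2016-08-31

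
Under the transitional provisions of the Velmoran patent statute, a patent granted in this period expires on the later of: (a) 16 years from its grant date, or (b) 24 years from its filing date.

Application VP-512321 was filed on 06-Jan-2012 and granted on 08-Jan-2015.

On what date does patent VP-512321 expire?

2036-01-06

(a) grant + 16 years → 8 January 2031.
(b) filing + 24 years → 6 January 2036.
Later of the two: 6 January 2036.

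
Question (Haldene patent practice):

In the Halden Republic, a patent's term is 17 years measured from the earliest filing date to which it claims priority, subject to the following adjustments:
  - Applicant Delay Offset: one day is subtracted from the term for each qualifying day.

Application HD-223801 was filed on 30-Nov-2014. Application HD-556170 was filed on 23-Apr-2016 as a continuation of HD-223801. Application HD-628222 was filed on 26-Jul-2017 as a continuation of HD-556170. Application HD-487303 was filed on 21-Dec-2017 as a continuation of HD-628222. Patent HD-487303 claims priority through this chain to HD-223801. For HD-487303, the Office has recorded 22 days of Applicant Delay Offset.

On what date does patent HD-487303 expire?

November 8, 2031

Earliest priority filing: 30 November 2014.
Base term: 30 November 2014 + 17 years → 30 November 2031.
Applicant Delay Offset: −22 days → 8 November 2031.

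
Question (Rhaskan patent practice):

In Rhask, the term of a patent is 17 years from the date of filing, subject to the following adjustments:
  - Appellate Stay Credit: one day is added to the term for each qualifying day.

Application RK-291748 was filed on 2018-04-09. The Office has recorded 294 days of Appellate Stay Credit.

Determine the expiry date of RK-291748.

Base term: filing date + 17 years → 9 April 2035.
Appellate Stay Credit: +294 days → 28 January 2036.

2036-01-28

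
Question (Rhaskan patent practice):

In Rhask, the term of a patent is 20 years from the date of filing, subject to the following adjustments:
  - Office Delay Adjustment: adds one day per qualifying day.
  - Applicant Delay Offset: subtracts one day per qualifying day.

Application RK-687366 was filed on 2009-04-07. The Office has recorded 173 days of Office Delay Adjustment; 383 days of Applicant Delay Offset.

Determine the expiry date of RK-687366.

Base term: filing date + 20 years → 7 April 2029.
Office Delay Adjustment: +173 days → 27 September 2029.
Applicant Delay Offset: −383 days → 9 September 2028.

2028-09-09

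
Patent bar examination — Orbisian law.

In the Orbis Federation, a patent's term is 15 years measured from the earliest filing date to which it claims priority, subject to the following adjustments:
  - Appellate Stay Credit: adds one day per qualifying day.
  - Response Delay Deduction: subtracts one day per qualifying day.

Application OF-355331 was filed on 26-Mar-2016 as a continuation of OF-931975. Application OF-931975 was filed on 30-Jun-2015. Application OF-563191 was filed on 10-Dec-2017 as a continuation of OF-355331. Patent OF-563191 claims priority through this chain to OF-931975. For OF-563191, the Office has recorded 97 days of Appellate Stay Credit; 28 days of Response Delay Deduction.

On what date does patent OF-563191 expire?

Earliest priority filing: 30 June 2015.
Base term: 30 June 2015 + 15 years → 30 June 2030.
Appellate Stay Credit: +97 days → 5 October 2030.
Response Delay Deduction: −28 days → 7 September 2030.

September 7, 2030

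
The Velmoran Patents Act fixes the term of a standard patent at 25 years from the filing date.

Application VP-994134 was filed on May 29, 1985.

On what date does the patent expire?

Filing date + 25 years → 29 May 2010.

2010-05-29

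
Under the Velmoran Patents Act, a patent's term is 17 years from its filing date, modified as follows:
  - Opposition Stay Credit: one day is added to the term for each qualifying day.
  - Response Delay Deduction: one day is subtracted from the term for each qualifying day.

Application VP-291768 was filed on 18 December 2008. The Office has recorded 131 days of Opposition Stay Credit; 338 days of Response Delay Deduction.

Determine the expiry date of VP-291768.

Base term: filing date + 17 years → 18 December 2025.
Opposition Stay Credit: +131 days → 28 April 2026.
Response Delay Deduction: −338 days → 25 May 2025.

2025-05-25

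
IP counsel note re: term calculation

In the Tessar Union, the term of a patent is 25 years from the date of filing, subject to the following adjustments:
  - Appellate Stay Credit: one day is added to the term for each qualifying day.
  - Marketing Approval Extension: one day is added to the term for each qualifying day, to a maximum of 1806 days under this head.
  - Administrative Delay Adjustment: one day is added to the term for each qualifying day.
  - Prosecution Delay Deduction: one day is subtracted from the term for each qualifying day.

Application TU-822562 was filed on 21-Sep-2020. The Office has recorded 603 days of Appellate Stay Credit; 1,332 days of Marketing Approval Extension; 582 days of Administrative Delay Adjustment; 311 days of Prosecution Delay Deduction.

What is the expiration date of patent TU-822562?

Base term: filing date + 25 years → 21 September 2045.
Appellate Stay Credit: +603 days → 17 May 2047.
Marketing Approval Extension: 1332 days (within the 1806-day cap) → +1332 days → 8 January 2051.
Administrative Delay Adjustment: +582 days → 12 August 2052.
Prosecution Delay Deduction: −311 days → 6 October 2051.

2051-10-06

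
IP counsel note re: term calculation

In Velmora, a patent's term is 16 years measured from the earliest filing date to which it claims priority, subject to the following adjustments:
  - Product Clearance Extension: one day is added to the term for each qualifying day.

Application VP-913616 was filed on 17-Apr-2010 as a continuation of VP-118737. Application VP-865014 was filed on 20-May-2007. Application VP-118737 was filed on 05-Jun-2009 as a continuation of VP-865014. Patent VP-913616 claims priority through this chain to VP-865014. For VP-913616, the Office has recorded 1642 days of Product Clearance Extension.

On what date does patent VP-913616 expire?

2027-11-17

Earliest priority filing: 20 May 2007.
Base term: 20 May 2007 + 16 years → 20 May 2023.
Product Clearance Extension: +1642 days → 17 November 2027.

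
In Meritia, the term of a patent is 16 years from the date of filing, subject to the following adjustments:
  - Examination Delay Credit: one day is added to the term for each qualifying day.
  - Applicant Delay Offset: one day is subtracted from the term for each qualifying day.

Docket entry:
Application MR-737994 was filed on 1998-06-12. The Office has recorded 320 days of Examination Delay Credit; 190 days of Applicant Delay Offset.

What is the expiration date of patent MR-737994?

2014-10-20

Base term: filing date + 16 years → 12 June 2014.
Examination Delay Credit: +320 days → 28 April 2015.
Applicant Delay Offset: −190 days → 20 October 2014.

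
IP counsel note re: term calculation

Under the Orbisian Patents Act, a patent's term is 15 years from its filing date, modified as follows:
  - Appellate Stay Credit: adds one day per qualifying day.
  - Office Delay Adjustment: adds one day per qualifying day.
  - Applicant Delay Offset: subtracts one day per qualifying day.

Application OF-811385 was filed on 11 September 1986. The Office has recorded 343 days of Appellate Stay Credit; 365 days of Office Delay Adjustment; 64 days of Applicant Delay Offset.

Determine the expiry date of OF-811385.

2003-06-17

Base term: filing date + 15 years → 11 September 2001.
Appellate Stay Credit: +343 days → 20 August 2002.
Office Delay Adjustment: +365 days → 20 August 2003.
Applicant Delay Offset: −64 days → 17 June 2003.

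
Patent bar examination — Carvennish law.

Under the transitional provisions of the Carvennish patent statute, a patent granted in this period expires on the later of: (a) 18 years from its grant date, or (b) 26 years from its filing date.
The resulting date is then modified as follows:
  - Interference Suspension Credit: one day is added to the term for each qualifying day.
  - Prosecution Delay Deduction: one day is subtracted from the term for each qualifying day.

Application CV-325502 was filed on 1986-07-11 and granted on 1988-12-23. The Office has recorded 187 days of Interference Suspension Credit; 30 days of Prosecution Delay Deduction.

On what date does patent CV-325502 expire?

December 15, 2012

(a) grant + 18 years → 23 December 2006.
(b) filing + 26 years → 11 July 2012.
Later of the two: 11 July 2012.
Interference Suspension Credit: +187 days → 14 January 2013.
Prosecution Delay Deduction: −30 days → 15 December 2012.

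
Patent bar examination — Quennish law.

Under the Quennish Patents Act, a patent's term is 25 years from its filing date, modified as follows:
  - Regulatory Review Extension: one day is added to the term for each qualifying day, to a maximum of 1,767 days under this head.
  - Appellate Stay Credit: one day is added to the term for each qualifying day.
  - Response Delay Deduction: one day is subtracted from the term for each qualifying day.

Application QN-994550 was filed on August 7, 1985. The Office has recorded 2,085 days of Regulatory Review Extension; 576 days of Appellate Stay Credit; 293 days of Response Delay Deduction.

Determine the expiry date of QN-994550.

Base term: filing date + 25 years → 7 August 2010.
Regulatory Review Extension: 2085 days claimed exceeds the 1767-day cap, so +1767 days → 9 June 2015.
Appellate Stay Credit: +576 days → 5 January 2017.
Response Delay Deduction: −293 days → 18 March 2016.

March 18, 2016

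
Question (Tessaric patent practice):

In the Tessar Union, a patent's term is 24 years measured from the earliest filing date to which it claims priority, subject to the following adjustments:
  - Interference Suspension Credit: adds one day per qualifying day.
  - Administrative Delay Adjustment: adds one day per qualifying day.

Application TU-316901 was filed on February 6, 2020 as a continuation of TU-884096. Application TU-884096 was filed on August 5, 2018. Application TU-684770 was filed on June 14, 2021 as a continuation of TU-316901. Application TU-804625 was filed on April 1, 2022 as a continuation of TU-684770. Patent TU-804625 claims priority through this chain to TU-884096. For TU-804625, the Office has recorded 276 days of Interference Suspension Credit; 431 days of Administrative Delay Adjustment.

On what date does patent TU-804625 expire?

Earliest priority filing: 5 August 2018.
Base term: 5 August 2018 + 24 years → 5 August 2042.
Interference Suspension Credit: +276 days → 8 May 2043.
Administrative Delay Adjustment: +431 days → 12 July 2044.

July 12, 2044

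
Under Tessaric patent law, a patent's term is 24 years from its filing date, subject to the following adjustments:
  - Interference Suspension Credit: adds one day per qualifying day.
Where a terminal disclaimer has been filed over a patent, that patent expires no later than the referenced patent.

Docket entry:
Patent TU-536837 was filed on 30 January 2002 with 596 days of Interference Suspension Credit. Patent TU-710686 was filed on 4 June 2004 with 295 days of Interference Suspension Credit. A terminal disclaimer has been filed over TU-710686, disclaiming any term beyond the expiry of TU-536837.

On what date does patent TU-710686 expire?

Natural term of TU-710686:
  Base: filing + 24 years → 4 June 2028.
  Interference Suspension Credit: +295 days → 26 March 2029.
Expiry of referenced patent TU-536837:
  Base: filing + 24 years → 30 January 2026.
  Interference Suspension Credit: +596 days → 18 September 2027.
Terminal disclaimer: TU-710686 expires on the earlier of 26 March 2029 and 18 September 2027.

2027-09-18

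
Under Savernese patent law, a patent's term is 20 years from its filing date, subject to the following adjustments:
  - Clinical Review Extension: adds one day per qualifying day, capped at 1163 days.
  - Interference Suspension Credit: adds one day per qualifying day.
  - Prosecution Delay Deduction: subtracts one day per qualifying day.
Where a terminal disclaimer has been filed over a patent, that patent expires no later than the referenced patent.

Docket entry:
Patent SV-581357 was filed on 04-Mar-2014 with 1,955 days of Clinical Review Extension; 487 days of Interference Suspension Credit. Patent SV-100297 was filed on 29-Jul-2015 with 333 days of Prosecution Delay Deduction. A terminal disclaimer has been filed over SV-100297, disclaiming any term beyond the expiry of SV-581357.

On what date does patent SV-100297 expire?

Natural term of SV-100297:
  Base: filing + 20 years → 29 July 2035.
  Prosecution Delay Deduction: −333 days → 30 August 2034.
Expiry of referenced patent SV-581357:
  Base: filing + 20 years → 4 March 2034.
  Clinical Review Extension: 1955 days claimed exceeds the 1163-day cap, so +1163 days → 10 May 2037.
  Interference Suspension Credit: +487 days → 9 September 2038.
Terminal disclaimer: SV-100297 expires on the earlier of 30 August 2034 and 9 September 2038.

August 30, 2034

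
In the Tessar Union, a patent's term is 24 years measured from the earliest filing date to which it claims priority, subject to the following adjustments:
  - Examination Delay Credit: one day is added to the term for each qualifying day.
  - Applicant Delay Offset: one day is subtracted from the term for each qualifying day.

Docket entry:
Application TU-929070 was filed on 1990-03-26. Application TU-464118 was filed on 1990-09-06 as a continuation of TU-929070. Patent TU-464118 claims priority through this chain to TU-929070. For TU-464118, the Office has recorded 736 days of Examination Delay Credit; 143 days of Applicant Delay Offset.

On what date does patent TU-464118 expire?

Earliest priority filing: 26 March 1990.
Base term: 26 March 1990 + 24 years → 26 March 2014.
Examination Delay Credit: +736 days → 31 March 2016.
Applicant Delay Offset: −143 days → 9 November 2015.

November 9, 2015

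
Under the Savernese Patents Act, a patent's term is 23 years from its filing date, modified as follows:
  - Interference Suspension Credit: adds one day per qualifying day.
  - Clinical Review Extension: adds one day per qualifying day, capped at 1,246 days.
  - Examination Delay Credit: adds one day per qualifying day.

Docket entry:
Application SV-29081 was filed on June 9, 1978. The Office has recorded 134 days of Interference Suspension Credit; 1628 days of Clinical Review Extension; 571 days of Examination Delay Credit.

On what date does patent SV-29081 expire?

2006-10-12

Base term: filing date + 23 years → 9 June 2001.
Interference Suspension Credit: +134 days → 21 October 2001.
Clinical Review Extension: 1628 days claimed exceeds the 1246-day cap, so +1246 days → 20 March 2005.
Examination Delay Credit: +571 days → 12 October 2006.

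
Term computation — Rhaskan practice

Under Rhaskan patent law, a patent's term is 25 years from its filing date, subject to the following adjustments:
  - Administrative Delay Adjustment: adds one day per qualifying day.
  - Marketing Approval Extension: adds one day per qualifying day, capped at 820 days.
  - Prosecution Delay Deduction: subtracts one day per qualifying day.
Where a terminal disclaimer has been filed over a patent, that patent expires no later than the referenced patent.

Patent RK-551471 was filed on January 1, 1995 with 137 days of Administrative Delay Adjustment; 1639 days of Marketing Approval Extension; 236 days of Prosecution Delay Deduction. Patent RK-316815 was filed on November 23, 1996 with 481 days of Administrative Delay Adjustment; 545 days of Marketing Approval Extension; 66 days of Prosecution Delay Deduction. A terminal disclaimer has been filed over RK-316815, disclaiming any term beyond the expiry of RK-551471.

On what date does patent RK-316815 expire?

December 22, 2021

Natural term of RK-316815:
  Base: filing + 25 years → 23 November 2021.
  Administrative Delay Adjustment: +481 days → 19 March 2023.
  Marketing Approval Extension: 545 days (within the 820-day cap) → +545 days → 14 September 2024.
  Prosecution Delay Deduction: −66 days → 10 July 2024.
Expiry of referenced patent RK-551471:
  Base: filing + 25 years → 1 January 2020.
  Administrative Delay Adjustment: +137 days → 17 May 2020.
  Marketing Approval Extension: 1639 days claimed exceeds the 820-day cap, so +820 days → 15 August 2022.
  Prosecution Delay Deduction: −236 days → 22 December 2021.
Terminal disclaimer: RK-316815 expires on the earlier of 10 July 2024 and 22 December 2021.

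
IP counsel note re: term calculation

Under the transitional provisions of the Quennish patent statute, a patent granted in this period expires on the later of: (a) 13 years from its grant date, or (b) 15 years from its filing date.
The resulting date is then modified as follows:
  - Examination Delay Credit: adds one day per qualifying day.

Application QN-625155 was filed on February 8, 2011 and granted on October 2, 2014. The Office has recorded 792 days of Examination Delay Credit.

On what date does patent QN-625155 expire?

(a) grant + 13 years → 2 October 2027.
(b) filing + 15 years → 8 February 2026.
Later of the two: 2 October 2027.
Examination Delay Credit: +792 days → 2 December 2029.

December 2, 2029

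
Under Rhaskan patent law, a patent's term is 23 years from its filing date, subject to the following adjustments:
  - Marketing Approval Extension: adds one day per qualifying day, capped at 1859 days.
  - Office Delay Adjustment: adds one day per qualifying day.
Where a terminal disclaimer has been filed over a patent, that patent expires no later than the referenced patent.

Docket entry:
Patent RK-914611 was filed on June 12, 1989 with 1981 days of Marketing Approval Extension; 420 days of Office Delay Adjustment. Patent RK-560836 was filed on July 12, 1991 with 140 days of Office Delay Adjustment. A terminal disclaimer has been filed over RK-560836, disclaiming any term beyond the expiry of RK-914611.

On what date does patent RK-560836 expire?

2014-11-29

Natural term of RK-560836:
  Base: filing + 23 years → 12 July 2014.
  Office Delay Adjustment: +140 days → 29 November 2014.
Expiry of referenced patent RK-914611:
  Base: filing + 23 years → 12 June 2012.
  Marketing Approval Extension: 1981 days claimed exceeds the 1859-day cap, so +1859 days → 15 July 2017.
  Office Delay Adjustment: +420 days → 8 September 2018.
Terminal disclaimer: RK-560836 expires on the earlier of 29 November 2014 and 8 September 2018.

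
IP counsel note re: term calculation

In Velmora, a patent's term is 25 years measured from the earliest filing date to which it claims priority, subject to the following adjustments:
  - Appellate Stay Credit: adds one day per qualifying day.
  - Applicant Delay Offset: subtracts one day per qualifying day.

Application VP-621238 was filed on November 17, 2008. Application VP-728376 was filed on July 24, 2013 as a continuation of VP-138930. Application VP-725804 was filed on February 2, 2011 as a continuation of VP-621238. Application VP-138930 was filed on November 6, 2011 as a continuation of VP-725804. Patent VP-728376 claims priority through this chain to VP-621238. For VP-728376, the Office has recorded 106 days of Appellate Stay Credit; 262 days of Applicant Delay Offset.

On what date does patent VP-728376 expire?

Earliest priority filing: 17 November 2008.
Base term: 17 November 2008 + 25 years → 17 November 2033.
Appellate Stay Credit: +106 days → 3 March 2034.
Applicant Delay Offset: −262 days → 14 June 2033.

June 14, 2033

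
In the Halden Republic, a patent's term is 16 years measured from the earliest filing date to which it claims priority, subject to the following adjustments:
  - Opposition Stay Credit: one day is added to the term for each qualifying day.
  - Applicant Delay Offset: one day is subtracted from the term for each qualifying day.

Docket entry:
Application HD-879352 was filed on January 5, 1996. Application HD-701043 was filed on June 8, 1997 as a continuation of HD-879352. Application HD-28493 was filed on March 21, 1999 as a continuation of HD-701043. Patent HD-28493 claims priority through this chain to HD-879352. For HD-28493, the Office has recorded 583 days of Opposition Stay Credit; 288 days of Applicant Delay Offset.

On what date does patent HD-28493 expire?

Earliest priority filing: 5 January 1996.
Base term: 5 January 1996 + 16 years → 5 January 2012.
Opposition Stay Credit: +583 days → 10 August 2013.
Applicant Delay Offset: −288 days → 26 October 2012.

2012-10-26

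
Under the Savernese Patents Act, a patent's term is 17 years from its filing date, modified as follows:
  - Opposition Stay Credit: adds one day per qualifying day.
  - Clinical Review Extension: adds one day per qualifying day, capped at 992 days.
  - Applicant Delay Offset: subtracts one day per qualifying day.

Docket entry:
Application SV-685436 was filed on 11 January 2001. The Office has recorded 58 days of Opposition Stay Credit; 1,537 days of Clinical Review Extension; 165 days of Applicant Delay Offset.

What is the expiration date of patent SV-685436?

Base term: filing date + 17 years → 11 January 2018.
Opposition Stay Credit: +58 days → 10 March 2018.
Clinical Review Extension: 1537 days claimed exceeds the 992-day cap, so +992 days → 26 November 2020.
Applicant Delay Offset: −165 days → 14 June 2020.

June 14, 2020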